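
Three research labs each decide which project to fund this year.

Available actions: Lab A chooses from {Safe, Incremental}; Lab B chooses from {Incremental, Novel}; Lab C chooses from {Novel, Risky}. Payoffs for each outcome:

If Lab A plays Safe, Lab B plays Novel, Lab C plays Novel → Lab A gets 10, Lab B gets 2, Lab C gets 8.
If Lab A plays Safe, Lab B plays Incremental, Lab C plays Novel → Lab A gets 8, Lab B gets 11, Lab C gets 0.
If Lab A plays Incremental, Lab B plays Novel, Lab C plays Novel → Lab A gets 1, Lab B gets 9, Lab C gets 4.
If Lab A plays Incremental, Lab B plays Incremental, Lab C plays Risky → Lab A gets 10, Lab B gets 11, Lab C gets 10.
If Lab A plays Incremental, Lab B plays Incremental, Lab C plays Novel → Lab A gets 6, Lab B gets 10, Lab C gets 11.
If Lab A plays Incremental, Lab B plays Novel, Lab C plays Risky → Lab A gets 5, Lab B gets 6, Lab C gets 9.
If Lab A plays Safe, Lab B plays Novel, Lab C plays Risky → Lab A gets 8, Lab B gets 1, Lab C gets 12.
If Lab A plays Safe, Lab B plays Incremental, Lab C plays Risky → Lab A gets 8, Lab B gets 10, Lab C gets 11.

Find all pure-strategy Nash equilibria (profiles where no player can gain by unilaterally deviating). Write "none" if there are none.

(Safe, Incremental, Novel): Lab C can switch to Risky (0 → 11). Not NE.
(Safe, Incremental, Risky): Lab A can switch to Incremental (8 → 10). Not NE.
(Safe, Novel, Novel): Lab B can switch to Incremental (2 → 11). Not NE.
(Safe, Novel, Risky): Lab B can switch to Incremental (1 → 10). Not NE.
(Incremental, Incremental, Novel): Lab A can switch to Safe (6 → 8). Not NE.
(Incremental, Incremental, Risky): Lab C can switch to Novel (10 → 11). Not NE.
(Incremental, Novel, Novel): Lab A can switch to Safe (1 → 10). Not NE.
(Incremental, Novel, Risky): Lab A can switch to Safe (5 → 8). Not NE.

There is no pure-strategy Nash equilibrium.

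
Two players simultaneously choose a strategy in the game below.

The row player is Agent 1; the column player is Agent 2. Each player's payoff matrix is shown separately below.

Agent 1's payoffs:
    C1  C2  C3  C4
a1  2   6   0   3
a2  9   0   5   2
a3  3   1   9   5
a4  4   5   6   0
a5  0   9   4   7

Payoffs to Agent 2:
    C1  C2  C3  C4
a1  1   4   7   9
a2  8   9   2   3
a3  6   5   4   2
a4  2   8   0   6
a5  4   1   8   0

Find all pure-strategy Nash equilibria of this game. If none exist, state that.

Agent 1 against C1: payoffs 2, 9, 3, 4, 0 → best response a2.
Agent 1 against C2: payoffs 6, 0, 1, 5, 9 → best response a5.
Agent 1 against C3: payoffs 0, 5, 9, 6, 4 → best response a3.
Agent 1 against C4: payoffs 3, 2, 5, 0, 7 → best response a5.
Agent 2 against a1: payoffs 1, 4, 7, 9 → best response C4.
Agent 2 against a2: payoffs 8, 9, 2, 3 → best response C2.
Agent 2 against a3: payoffs 6, 5, 4, 2 → best response C1.
Agent 2 against a4: payoffs 2, 8, 0, 6 → best response C2.
Agent 2 against a5: payoffs 4, 1, 8, 0 → best response C3.
No profile is a mutual best response for all players.

There is no pure-strategy Nash equilibrium.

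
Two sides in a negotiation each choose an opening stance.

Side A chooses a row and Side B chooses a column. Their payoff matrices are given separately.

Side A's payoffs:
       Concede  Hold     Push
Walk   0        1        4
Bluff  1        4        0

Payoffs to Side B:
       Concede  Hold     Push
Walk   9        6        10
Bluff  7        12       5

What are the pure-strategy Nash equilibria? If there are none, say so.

(Walk, Concede): Side A can switch to Bluff (0 → 1). Not NE.
(Walk, Hold): Side A can switch to Bluff (1 → 4). Not NE.
(Walk, Push): Side A gets 4, best alternative 0; Side B gets 10, best alternative 9. No profitable deviation — NE.
(Bluff, Concede): Side B can switch to Hold (7 → 12). Not NE.
(Bluff, Hold): Side A gets 4, best alternative 1; Side B gets 12, best alternative 7. No profitable deviation — NE.
(Bluff, Push): Side A can switch to Walk (0 → 4). Not NE.

(Walk, Push) and (Bluff, Hold)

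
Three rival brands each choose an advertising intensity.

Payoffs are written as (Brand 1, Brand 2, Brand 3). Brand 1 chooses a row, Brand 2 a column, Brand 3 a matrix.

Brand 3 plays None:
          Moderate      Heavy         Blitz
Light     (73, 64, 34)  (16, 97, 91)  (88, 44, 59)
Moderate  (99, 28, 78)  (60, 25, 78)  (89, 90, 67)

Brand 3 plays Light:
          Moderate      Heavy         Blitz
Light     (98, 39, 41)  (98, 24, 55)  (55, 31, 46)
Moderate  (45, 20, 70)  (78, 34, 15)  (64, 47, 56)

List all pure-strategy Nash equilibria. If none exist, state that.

(Light, Moderate, None): Brand 1 can switch to Moderate (73 → 99). Not NE.
(Light, Moderate, Light): Brand 1 gets 98, best alternative 45; Brand 2 gets 39, best alternative 31; Brand 3 gets 41, best alternative 34. No profitable deviation — NE.
(Light, Heavy, None): Brand 1 can switch to Moderate (16 → 60). Not NE.
(Light, Heavy, Light): Brand 2 can switch to Moderate (24 → 39). Not NE.
(Light, Blitz, None): Brand 1 can switch to Moderate (88 → 89). Not NE.
(Light, Blitz, Light): Brand 1 can switch to Moderate (55 → 64). Not NE.
(Moderate, Moderate, None): Brand 2 can switch to Blitz (28 → 90). Not NE.
(Moderate, Moderate, Light): Brand 1 can switch to Light (45 → 98). Not NE.
(Moderate, Heavy, None): Brand 2 can switch to Moderate (25 → 28). Not NE.
(Moderate, Heavy, Light): Brand 1 can switch to Light (78 → 98). Not NE.
(Moderate, Blitz, None): Brand 1 gets 89, best alternative 88; Brand 2 gets 90, best alternative 28; Brand 3 gets 67, best alternative 56. No profitable deviation — NE.
(Moderate, Blitz, Light): Brand 3 can switch to None (56 → 67). Not NE.

Pure-strategy Nash equilibria: (Light, Moderate, Light) and (Moderate, Blitz, None)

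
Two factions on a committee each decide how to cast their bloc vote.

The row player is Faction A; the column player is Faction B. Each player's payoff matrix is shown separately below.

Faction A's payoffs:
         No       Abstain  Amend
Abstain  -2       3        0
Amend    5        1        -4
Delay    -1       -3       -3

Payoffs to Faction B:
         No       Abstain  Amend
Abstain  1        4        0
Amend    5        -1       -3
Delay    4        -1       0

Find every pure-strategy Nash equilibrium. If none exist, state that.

Faction A against No: payoffs -2, 5, -1 → best response Amend.
Faction A against Abstain: payoffs 3, 1, -3 → best response Abstain.
Faction A against Amend: payoffs 0, -4, -3 → best response Abstain.
Faction B against Abstain: payoffs 1, 4, 0 → best response Abstain.
Faction B against Amend: payoffs 5, -1, -3 → best response No.
Faction B against Delay: payoffs 4, -1, 0 → best response No.
Mutual best responses: (Abstain, Abstain); (Amend, No).

(Abstain, Abstain); (Amend, No)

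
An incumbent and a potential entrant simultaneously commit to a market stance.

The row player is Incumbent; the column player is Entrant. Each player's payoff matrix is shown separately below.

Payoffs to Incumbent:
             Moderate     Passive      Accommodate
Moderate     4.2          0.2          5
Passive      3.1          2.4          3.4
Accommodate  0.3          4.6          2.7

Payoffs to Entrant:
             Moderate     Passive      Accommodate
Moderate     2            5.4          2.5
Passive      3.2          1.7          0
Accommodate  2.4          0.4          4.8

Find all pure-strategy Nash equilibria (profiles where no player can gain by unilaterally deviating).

This game has no pure Nash equilibrium.

For each strategy profile, look for a profitable unilateral deviation.
(Moderate, Moderate): Entrant can switch to Passive (2 → 5.4). Not NE.
(Moderate, Passive): Incumbent can switch to Passive (0.2 → 2.4). Not NE.
(Moderate, Accommodate): Entrant can switch to Passive (2.5 → 5.4). Not NE.
(Passive, Moderate): Incumbent can switch to Moderate (3.1 → 4.2). Not NE.
(Passive, Passive): Incumbent can switch to Accommodate (2.4 → 4.6). Not NE.
(Passive, Accommodate): Incumbent can switch to Moderate (3.4 → 5). Not NE.
(Accommodate, Moderate): Incumbent can switch to Moderate (0.3 → 4.2). Not NE.
(Accommodate, Passive): Entrant can switch to Moderate (0.4 → 2.4). Not NE.
(Accommodate, Accommodate): Incumbent can switch to Moderate (2.7 → 5). Not NE.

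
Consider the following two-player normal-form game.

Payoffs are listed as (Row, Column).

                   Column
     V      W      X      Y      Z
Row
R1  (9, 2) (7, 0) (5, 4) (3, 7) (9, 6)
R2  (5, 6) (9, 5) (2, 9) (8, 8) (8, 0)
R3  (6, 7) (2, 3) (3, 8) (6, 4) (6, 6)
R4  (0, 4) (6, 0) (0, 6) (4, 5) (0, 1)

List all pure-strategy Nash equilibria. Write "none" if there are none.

This game has no pure Nash equilibrium.

Row against V: payoffs 9, 5, 6, 0 → best response R1.
Row against W: payoffs 7, 9, 2, 6 → best response R2.
Row against X: payoffs 5, 2, 3, 0 → best response R1.
Row against Y: payoffs 3, 8, 6, 4 → best response R2.
Row against Z: payoffs 9, 8, 6, 0 → best response R1.
Column against R1: payoffs 2, 0, 4, 7, 6 → best response Y.
Column against R2: payoffs 6, 5, 9, 8, 0 → best response X.
Column against R3: payoffs 7, 3, 8, 4, 6 → best response X.
Column against R4: payoffs 4, 0, 6, 5, 1 → best response X.
No profile is a mutual best response for all players.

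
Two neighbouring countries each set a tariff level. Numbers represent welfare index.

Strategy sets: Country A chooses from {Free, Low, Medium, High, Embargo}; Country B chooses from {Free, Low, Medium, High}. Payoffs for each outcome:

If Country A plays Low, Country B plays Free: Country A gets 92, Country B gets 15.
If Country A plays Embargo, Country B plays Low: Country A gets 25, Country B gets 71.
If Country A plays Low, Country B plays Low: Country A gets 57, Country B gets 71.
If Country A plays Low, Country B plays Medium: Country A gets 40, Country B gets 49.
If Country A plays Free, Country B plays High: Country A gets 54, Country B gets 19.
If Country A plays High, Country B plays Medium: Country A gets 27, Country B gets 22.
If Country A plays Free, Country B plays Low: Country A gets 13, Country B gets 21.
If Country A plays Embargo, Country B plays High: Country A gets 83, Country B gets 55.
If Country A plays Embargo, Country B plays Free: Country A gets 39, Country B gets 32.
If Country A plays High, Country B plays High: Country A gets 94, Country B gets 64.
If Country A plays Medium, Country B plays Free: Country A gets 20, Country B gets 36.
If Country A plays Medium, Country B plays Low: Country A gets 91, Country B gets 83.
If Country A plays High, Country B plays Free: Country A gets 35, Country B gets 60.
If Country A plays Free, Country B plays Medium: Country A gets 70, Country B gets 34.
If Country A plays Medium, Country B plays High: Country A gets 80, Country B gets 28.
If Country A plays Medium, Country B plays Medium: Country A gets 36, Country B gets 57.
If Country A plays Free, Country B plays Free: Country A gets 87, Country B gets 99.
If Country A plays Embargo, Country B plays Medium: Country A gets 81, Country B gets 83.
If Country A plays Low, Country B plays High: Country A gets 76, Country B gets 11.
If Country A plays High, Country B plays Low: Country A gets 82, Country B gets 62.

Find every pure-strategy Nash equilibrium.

(Medium, Low); (High, High); (Embargo, Medium)

Check each profile: it is a Nash equilibrium iff no player can strictly gain by switching unilaterally.
(Free, Free): Country A can switch to Low (87 → 92). Not NE.
(Free, Low): Country A can switch to Low (13 → 57). Not NE.
(Free, Medium): Country A can switch to Embargo (70 → 81). Not NE.
(Free, High): Country A can switch to Low (54 → 76). Not NE.
(Low, Free): Country B can switch to Low (15 → 71). Not NE.
(Low, Low): Country A can switch to Medium (57 → 91). Not NE.
(Low, Medium): Country A can switch to Free (40 → 70). Not NE.
(Low, High): Country A can switch to Medium (76 → 80). Not NE.
(Medium, Free): Country A can switch to Free (20 → 87). Not NE.
(Medium, Low): Country A gets 91, best alternative 82; Country B gets 83, best alternative 57. No profitable deviation — NE.
(Medium, Medium): Country A can switch to Free (36 → 70). Not NE.
(High, High): Country A gets 94, best alternative 83; Country B gets 64, best alternative 62. No profitable deviation — NE.
(Embargo, Medium): Country A gets 81, best alternative 70; Country B gets 83, best alternative 71. No profitable deviation — NE.
(The remaining 7 profiles each have a profitable deviation by the same check.)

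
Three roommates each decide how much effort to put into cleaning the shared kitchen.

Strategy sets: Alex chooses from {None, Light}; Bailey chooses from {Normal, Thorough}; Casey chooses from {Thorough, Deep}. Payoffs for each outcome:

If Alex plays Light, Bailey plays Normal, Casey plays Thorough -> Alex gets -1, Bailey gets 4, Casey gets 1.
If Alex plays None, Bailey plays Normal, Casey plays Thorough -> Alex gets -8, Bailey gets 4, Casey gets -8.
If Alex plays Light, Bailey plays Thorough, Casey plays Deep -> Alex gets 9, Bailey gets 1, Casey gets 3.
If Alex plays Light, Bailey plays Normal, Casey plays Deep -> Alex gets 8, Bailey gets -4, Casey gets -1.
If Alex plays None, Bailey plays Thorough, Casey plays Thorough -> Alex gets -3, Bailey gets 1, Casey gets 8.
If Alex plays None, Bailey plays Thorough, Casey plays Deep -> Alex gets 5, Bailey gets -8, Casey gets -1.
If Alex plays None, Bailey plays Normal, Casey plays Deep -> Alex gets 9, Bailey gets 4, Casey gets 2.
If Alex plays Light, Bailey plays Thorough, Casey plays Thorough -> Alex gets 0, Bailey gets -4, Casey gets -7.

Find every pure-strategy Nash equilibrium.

Alex against (Normal, Thorough): payoffs -8, -1 → best response Light.
Alex against (Normal, Deep): payoffs 9, 8 → best response None.
Alex against (Thorough, Thorough): payoffs -3, 0 → best response Light.
Alex against (Thorough, Deep): payoffs 5, 9 → best response Light.
Bailey against (None, Thorough): payoffs 4, 1 → best response Normal.
Bailey against (None, Deep): payoffs 4, -8 → best response Normal.
Bailey against (Light, Thorough): payoffs 4, -4 → best response Normal.
Bailey against (Light, Deep): payoffs -4, 1 → best response Thorough.
Casey against (None, Normal): payoffs -8, 2 → best response Deep.
Casey against (None, Thorough): payoffs 8, -1 → best response Thorough.
Casey against (Light, Normal): payoffs 1, -1 → best response Thorough.
Casey against (Light, Thorough): payoffs -7, 3 → best response Deep.
Mutual best responses: (None, Normal, Deep); (Light, Normal, Thorough); (Light, Thorough, Deep).

(None, Normal, Deep); (Light, Normal, Thorough); (Light, Thorough, Deep)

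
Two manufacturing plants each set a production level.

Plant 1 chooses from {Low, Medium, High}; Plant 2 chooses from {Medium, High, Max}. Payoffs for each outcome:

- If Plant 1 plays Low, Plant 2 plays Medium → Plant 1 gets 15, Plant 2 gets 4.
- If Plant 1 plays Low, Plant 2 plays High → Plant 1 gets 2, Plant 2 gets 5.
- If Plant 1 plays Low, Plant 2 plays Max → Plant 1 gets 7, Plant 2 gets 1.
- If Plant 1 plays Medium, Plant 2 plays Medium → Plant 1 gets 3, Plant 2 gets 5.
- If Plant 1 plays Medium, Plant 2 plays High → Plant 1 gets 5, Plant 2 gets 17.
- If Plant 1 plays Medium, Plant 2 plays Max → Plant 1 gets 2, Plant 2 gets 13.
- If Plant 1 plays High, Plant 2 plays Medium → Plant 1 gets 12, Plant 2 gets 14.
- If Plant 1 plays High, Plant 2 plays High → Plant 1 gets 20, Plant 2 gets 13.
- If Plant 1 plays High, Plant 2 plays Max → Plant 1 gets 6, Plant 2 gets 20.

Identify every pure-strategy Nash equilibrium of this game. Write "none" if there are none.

(Low, Medium): Plant 2 can switch to High (4 → 5). Not NE.
(Low, High): Plant 1 can switch to Medium (2 → 5). Not NE.
(Low, Max): Plant 2 can switch to Medium (1 → 4). Not NE.
(Medium, Medium): Plant 1 can switch to Low (3 → 15). Not NE.
(Medium, High): Plant 1 can switch to High (5 → 20). Not NE.
(Medium, Max): Plant 1 can switch to Low (2 → 7). Not NE.
(High, Medium): Plant 1 can switch to Low (12 → 15). Not NE.
(High, High): Plant 2 can switch to Medium (13 → 14). Not NE.
(The remaining 1 profile has a profitable deviation by the same check.)

This game has no pure Nash equilibrium.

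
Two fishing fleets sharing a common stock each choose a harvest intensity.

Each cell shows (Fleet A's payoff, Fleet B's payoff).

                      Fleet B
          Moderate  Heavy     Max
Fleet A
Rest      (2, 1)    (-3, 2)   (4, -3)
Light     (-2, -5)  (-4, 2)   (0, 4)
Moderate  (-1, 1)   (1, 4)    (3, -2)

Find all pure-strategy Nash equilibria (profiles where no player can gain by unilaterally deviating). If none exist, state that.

The unique pure-strategy Nash equilibrium is (Moderate, Heavy).

For each strategy profile, look for a profitable unilateral deviation.
(Rest, Moderate): Fleet B can switch to Heavy (1 → 2). Not NE.
(Rest, Heavy): Fleet A can switch to Moderate (-3 → 1). Not NE.
(Rest, Max): Fleet B can switch to Moderate (-3 → 1). Not NE.
(Light, Moderate): Fleet A can switch to Rest (-2 → 2). Not NE.
(Light, Heavy): Fleet A can switch to Rest (-4 → -3). Not NE.
(Light, Max): Fleet A can switch to Rest (0 → 4). Not NE.
(Moderate, Moderate): Fleet A can switch to Rest (-1 → 2). Not NE.
(Moderate, Heavy): Fleet A gets 1, best alternative -3; Fleet B gets 4, best alternative 1. No profitable deviation — NE.
(Moderate, Max): Fleet A can switch to Rest (3 → 4). Not NE.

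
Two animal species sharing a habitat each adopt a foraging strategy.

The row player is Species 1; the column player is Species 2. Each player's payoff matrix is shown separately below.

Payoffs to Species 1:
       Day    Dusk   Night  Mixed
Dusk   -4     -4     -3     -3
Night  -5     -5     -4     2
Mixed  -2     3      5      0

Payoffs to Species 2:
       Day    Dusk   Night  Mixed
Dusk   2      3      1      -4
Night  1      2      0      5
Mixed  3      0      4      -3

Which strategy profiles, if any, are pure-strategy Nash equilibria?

Pure-strategy Nash equilibria: (Night, Mixed), (Mixed, Night)

Species 1 against Day: payoffs -4, -5, -2 → best response Mixed.
Species 1 against Dusk: payoffs -4, -5, 3 → best response Mixed.
Species 1 against Night: payoffs -3, -4, 5 → best response Mixed.
Species 1 against Mixed: payoffs -3, 2, 0 → best response Night.
Species 2 against Dusk: payoffs 2, 3, 1, -4 → best response Dusk.
Species 2 against Night: payoffs 1, 2, 0, 5 → best response Mixed.
Species 2 against Mixed: payoffs 3, 0, 4, -3 → best response Night.
Mutual best responses: (Night, Mixed); (Mixed, Night).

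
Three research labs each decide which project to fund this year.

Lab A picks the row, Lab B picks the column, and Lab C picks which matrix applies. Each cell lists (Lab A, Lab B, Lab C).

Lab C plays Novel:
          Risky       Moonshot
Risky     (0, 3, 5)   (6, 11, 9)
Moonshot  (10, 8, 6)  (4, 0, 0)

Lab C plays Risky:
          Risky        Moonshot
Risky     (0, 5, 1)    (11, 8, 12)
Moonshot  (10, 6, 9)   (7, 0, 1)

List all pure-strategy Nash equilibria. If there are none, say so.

(Risky, Moonshot, Risky), (Moonshot, Risky, Risky)

(Risky, Risky, Novel): Lab A can switch to Moonshot (0 → 10). Not NE.
(Risky, Risky, Risky): Lab A can switch to Moonshot (0 → 10). Not NE.
(Risky, Moonshot, Novel): Lab C can switch to Risky (9 → 12). Not NE.
(Risky, Moonshot, Risky): Lab A gets 11, best alternative 7; Lab B gets 8, best alternative 5; Lab C gets 12, best alternative 9. No profitable deviation — NE.
(Moonshot, Risky, Novel): Lab C can switch to Risky (6 → 9). Not NE.
(Moonshot, Risky, Risky): Lab A gets 10, best alternative 0; Lab B gets 6, best alternative 0; Lab C gets 9, best alternative 6. No profitable deviation — NE.
(Moonshot, Moonshot, Novel): Lab A can switch to Risky (4 → 6). Not NE.
(Moonshot, Moonshot, Risky): Lab A can switch to Risky (7 → 11). Not NE.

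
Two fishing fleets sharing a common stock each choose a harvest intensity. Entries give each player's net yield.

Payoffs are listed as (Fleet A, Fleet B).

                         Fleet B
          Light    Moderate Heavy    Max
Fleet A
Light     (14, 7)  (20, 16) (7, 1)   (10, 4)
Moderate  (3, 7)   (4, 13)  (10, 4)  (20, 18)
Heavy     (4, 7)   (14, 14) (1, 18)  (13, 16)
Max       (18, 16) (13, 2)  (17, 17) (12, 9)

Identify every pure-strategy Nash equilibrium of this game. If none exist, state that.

(Light, Moderate), (Moderate, Max), (Max, Heavy)

For each player, find the best response to each opponent profile; mutual best responses are the pure NE.
Fleet A against Light: payoffs 14, 3, 4, 18 → best response Max.
Fleet A against Moderate: payoffs 20, 4, 14, 13 → best response Light.
Fleet A against Heavy: payoffs 7, 10, 1, 17 → best response Max.
Fleet A against Max: payoffs 10, 20, 13, 12 → best response Moderate.
Fleet B against Light: payoffs 7, 16, 1, 4 → best response Moderate.
Fleet B against Moderate: payoffs 7, 13, 4, 18 → best response Max.
Fleet B against Heavy: payoffs 7, 14, 18, 16 → best response Heavy.
Fleet B against Max: payoffs 16, 2, 17, 9 → best response Heavy.
Mutual best responses: (Light, Moderate); (Moderate, Max); (Max, Heavy).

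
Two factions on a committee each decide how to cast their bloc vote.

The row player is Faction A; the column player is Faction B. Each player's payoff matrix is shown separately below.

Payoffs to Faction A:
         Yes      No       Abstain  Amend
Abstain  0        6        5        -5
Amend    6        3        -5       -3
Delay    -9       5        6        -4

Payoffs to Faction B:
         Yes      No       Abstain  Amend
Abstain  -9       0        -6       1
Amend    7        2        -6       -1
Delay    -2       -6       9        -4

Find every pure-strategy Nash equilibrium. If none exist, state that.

(Abstain, Yes): Faction A can switch to Amend (0 → 6). Not NE.
(Abstain, No): Faction B can switch to Amend (0 → 1). Not NE.
(Abstain, Abstain): Faction A can switch to Delay (5 → 6). Not NE.
(Abstain, Amend): Faction A can switch to Amend (-5 → -3). Not NE.
(Amend, Yes): Faction A gets 6, best alternative 0; Faction B gets 7, best alternative 2. No profitable deviation — NE.
(Amend, No): Faction A can switch to Abstain (3 → 6). Not NE.
(Amend, Abstain): Faction A can switch to Abstain (-5 → 5). Not NE.
(Delay, Abstain): Faction A gets 6, best alternative 5; Faction B gets 9, best alternative -2. No profitable deviation — NE.
(The remaining 4 profiles each have a profitable deviation by the same check.)

Pure-strategy Nash equilibria: (Amend, Yes), (Delay, Abstain)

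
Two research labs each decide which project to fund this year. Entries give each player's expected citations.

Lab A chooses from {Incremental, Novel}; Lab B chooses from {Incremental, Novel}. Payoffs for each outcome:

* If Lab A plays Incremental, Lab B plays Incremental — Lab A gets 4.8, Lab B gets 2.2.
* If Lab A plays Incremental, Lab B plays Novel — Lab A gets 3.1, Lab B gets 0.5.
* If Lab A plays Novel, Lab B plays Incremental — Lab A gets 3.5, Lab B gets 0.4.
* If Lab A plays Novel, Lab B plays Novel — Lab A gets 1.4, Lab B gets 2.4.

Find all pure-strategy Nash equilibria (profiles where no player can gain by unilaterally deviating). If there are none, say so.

(Incremental, Incremental): Lab A gets 4.8, best alternative 3.5; Lab B gets 2.2, best alternative 0.5. No profitable deviation — NE.
(Incremental, Novel): Lab B can switch to Incremental (0.5 → 2.2). Not NE.
(Novel, Incremental): Lab A can switch to Incremental (3.5 → 4.8). Not NE.
(Novel, Novel): Lab A can switch to Incremental (1.4 → 3.1). Not NE.

(Incremental, Incremental)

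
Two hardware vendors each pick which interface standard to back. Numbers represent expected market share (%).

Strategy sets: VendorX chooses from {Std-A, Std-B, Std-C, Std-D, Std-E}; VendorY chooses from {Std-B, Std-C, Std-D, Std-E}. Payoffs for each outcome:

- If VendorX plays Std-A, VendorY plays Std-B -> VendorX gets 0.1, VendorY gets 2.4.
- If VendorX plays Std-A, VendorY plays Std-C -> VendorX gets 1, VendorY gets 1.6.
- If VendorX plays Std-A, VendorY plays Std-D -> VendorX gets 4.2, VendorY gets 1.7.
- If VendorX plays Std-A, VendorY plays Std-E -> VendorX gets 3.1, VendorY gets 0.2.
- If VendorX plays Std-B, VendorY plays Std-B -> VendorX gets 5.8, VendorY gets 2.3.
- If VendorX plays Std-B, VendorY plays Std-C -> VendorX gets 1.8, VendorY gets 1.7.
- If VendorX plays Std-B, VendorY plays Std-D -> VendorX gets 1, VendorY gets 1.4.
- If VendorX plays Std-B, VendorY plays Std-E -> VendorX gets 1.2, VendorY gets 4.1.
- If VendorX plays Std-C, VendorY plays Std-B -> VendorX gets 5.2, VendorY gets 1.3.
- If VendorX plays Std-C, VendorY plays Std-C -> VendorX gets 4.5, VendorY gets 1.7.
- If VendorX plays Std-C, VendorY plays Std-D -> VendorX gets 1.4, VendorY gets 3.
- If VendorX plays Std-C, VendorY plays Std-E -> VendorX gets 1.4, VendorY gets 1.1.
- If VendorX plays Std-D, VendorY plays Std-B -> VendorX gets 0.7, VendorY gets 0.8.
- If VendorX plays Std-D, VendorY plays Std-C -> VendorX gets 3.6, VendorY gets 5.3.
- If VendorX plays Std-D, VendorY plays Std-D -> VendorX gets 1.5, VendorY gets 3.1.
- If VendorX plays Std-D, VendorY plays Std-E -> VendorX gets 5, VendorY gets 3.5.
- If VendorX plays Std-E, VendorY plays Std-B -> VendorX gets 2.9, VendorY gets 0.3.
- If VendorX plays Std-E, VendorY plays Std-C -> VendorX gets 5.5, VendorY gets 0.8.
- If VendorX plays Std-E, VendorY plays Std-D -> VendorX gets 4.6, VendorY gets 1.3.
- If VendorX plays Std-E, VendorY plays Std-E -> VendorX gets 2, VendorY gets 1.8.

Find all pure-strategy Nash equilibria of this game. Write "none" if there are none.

There is no pure-strategy Nash equilibrium.

For each player, find the best response to each opponent profile; mutual best responses are the pure NE.
VendorX against Std-B: payoffs 0.1, 5.8, 5.2, 0.7, 2.9 → best response Std-B.
VendorX against Std-C: payoffs 1, 1.8, 4.5, 3.6, 5.5 → best response Std-E.
VendorX against Std-D: payoffs 4.2, 1, 1.4, 1.5, 4.6 → best response Std-E.
VendorX against Std-E: payoffs 3.1, 1.2, 1.4, 5, 2 → best response Std-D.
VendorY against Std-A: payoffs 2.4, 1.6, 1.7, 0.2 → best response Std-B.
VendorY against Std-B: payoffs 2.3, 1.7, 1.4, 4.1 → best response Std-E.
VendorY against Std-C: payoffs 1.3, 1.7, 3, 1.1 → best response Std-D.
VendorY against Std-D: payoffs 0.8, 5.3, 3.1, 3.5 → best response Std-C.
VendorY against Std-E: payoffs 0.3, 0.8, 1.3, 1.8 → best response Std-E.
No profile is a mutual best response for all players.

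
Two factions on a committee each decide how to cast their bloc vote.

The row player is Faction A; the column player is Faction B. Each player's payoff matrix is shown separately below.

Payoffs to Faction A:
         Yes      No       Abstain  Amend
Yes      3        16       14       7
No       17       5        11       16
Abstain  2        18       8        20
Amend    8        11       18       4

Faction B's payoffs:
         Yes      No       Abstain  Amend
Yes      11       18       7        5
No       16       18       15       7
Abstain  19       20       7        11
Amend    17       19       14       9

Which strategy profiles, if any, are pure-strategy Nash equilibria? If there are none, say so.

(Abstain, No)

Check each profile: it is a Nash equilibrium iff no player can strictly gain by switching unilaterally.
(Yes, Yes): Faction A can switch to No (3 → 17). Not NE.
(Yes, No): Faction A can switch to Abstain (16 → 18). Not NE.
(Yes, Abstain): Faction A can switch to Amend (14 → 18). Not NE.
(Yes, Amend): Faction A can switch to No (7 → 16). Not NE.
(No, Yes): Faction B can switch to No (16 → 18). Not NE.
(No, No): Faction A can switch to Yes (5 → 16). Not NE.
(Abstain, No): Faction A gets 18, best alternative 16; Faction B gets 20, best alternative 19. No profitable deviation — NE.
(The remaining 9 profiles each have a profitable deviation by the same check.)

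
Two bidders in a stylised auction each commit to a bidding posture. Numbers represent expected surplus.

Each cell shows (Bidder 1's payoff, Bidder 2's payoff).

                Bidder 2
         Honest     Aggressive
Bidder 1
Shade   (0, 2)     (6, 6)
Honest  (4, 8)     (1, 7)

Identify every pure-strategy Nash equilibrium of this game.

(Shade, Honest): Bidder 1 can switch to Honest (0 → 4). Not NE.
(Shade, Aggressive): Bidder 1 gets 6, best alternative 1; Bidder 2 gets 6, best alternative 2. No profitable deviation — NE.
(Honest, Honest): Bidder 1 gets 4, best alternative 0; Bidder 2 gets 8, best alternative 7. No profitable deviation — NE.
(Honest, Aggressive): Bidder 1 can switch to Shade (1 → 6). Not NE.

The pure Nash equilibria are (Shade, Aggressive); (Honest, Honest).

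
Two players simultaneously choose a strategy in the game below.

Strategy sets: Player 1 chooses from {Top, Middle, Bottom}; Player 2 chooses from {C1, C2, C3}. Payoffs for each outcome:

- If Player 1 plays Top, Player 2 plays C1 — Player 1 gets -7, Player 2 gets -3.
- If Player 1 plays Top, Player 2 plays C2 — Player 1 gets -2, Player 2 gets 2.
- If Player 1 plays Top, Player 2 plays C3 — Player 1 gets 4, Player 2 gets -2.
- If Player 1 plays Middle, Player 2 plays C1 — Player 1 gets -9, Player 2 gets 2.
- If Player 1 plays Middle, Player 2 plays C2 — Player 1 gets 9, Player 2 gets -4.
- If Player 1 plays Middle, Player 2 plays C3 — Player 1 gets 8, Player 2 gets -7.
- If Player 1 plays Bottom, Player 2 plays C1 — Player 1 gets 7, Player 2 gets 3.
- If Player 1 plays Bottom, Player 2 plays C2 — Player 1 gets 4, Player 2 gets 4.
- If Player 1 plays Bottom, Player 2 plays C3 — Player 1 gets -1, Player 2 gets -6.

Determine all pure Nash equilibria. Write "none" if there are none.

(Top, C1): Player 1 can switch to Bottom (-7 → 7). Not NE.
(Top, C2): Player 1 can switch to Middle (-2 → 9). Not NE.
(Top, C3): Player 1 can switch to Middle (4 → 8). Not NE.
(Middle, C1): Player 1 can switch to Top (-9 → -7). Not NE.
(Middle, C2): Player 2 can switch to C1 (-4 → 2). Not NE.
(Middle, C3): Player 2 can switch to C1 (-7 → 2). Not NE.
(Bottom, C1): Player 2 can switch to C2 (3 → 4). Not NE.
(Bottom, C2): Player 1 can switch to Middle (4 → 9). Not NE.
(The remaining 1 profile has a profitable deviation by the same check.)

No pure-strategy Nash equilibrium.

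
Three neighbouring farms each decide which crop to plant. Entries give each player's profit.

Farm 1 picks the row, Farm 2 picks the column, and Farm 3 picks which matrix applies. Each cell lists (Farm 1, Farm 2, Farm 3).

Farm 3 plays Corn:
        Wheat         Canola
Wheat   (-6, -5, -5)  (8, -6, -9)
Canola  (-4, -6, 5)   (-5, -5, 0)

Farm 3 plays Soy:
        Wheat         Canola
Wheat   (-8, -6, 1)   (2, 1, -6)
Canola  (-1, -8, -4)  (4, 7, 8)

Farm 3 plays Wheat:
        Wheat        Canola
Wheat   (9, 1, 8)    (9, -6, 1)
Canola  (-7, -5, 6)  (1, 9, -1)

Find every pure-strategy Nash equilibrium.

The pure Nash equilibria are (Wheat, Wheat, Wheat) and (Canola, Canola, Soy).

(Wheat, Wheat, Corn): Farm 1 can switch to Canola (-6 → -4). Not NE.
(Wheat, Wheat, Soy): Farm 1 can switch to Canola (-8 → -1). Not NE.
(Wheat, Wheat, Wheat): Farm 1 gets 9, best alternative -7; Farm 2 gets 1, best alternative -6; Farm 3 gets 8, best alternative 1. No profitable deviation — NE.
(Wheat, Canola, Corn): Farm 2 can switch to Wheat (-6 → -5). Not NE.
(Wheat, Canola, Soy): Farm 1 can switch to Canola (2 → 4). Not NE.
(Wheat, Canola, Wheat): Farm 2 can switch to Wheat (-6 → 1). Not NE.
(Canola, Wheat, Corn): Farm 2 can switch to Canola (-6 → -5). Not NE.
(Canola, Canola, Soy): Farm 1 gets 4, best alternative 2; Farm 2 gets 7, best alternative -8; Farm 3 gets 8, best alternative 0. No profitable deviation — NE.
(The remaining 4 profiles each have a profitable deviation by the same check.)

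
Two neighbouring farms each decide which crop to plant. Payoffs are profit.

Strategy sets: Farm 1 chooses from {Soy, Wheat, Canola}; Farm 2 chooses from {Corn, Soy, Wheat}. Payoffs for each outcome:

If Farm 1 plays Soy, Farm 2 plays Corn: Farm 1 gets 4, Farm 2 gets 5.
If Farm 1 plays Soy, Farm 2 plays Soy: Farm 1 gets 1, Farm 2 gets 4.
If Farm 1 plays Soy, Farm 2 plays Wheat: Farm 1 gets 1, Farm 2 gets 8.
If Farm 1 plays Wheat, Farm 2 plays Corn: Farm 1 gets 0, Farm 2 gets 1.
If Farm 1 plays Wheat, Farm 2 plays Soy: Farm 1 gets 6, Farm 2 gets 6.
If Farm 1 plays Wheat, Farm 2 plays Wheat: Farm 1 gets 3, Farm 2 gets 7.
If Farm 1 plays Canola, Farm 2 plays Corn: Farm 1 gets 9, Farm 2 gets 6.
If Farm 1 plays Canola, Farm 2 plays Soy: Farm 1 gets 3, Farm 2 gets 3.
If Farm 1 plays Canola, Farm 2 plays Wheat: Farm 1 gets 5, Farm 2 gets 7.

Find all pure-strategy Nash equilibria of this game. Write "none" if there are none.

Pure NE: (Canola, Wheat)

(Soy, Corn): Farm 1 can switch to Canola (4 → 9). Not NE.
(Soy, Soy): Farm 1 can switch to Wheat (1 → 6). Not NE.
(Soy, Wheat): Farm 1 can switch to Wheat (1 → 3). Not NE.
(Wheat, Corn): Farm 1 can switch to Soy (0 → 4). Not NE.
(Wheat, Soy): Farm 2 can switch to Wheat (6 → 7). Not NE.
(Wheat, Wheat): Farm 1 can switch to Canola (3 → 5). Not NE.
(Canola, Corn): Farm 2 can switch to Wheat (6 → 7). Not NE.
(Canola, Soy): Farm 1 can switch to Wheat (3 → 6). Not NE.
(Canola, Wheat): Farm 1 gets 5, best alternative 3; Farm 2 gets 7, best alternative 6. No profitable deviation — NE.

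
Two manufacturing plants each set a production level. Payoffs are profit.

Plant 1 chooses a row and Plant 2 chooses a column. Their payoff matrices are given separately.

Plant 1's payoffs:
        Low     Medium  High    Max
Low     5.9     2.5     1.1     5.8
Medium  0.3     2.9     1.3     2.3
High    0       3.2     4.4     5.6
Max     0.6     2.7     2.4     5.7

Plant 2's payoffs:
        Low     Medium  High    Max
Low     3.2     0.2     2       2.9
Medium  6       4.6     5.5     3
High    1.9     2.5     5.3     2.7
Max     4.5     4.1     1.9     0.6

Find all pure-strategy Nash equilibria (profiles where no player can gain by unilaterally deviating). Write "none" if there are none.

(Low, Low): Plant 1 gets 5.9, best alternative 0.6; Plant 2 gets 3.2, best alternative 2.9. No profitable deviation — NE.
(Low, Medium): Plant 1 can switch to Medium (2.5 → 2.9). Not NE.
(Low, High): Plant 1 can switch to Medium (1.1 → 1.3). Not NE.
(Low, Max): Plant 2 can switch to Low (2.9 → 3.2). Not NE.
(Medium, Low): Plant 1 can switch to Low (0.3 → 5.9). Not NE.
(Medium, Medium): Plant 1 can switch to High (2.9 → 3.2). Not NE.
(Medium, High): Plant 1 can switch to High (1.3 → 4.4). Not NE.
(Medium, Max): Plant 1 can switch to Low (2.3 → 5.8). Not NE.
(High, Low): Plant 1 can switch to Low (0 → 5.9). Not NE.
(High, Medium): Plant 2 can switch to High (2.5 → 5.3). Not NE.
(High, High): Plant 1 gets 4.4, best alternative 2.4; Plant 2 gets 5.3, best alternative 2.7. No profitable deviation — NE.
(High, Max): Plant 1 can switch to Low (5.6 → 5.8). Not NE.
(The remaining 4 profiles each have a profitable deviation by the same check.)

(Low, Low) and (High, High)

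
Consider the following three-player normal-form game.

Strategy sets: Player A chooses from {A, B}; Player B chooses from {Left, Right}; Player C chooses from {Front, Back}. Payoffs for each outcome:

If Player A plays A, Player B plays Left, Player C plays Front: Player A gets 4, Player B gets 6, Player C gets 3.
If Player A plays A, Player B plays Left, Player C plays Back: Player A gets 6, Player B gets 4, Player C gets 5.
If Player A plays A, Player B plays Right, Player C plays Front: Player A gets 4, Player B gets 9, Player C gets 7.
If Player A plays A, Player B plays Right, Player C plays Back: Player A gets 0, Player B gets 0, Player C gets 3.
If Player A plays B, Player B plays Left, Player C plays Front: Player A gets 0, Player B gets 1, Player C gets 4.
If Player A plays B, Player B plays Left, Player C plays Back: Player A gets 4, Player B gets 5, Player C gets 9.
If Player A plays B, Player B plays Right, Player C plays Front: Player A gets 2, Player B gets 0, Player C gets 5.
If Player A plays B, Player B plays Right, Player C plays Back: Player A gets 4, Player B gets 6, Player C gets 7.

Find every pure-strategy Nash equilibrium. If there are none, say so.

The pure Nash equilibria are (A, Left, Back); (A, Right, Front); (B, Right, Back).

Check each profile: it is a Nash equilibrium iff no player can strictly gain by switching unilaterally.
(A, Left, Front): Player B can switch to Right (6 → 9). Not NE.
(A, Left, Back): Player A gets 6, best alternative 4; Player B gets 4, best alternative 0; Player C gets 5, best alternative 3. No profitable deviation — NE.
(A, Right, Front): Player A gets 4, best alternative 2; Player B gets 9, best alternative 6; Player C gets 7, best alternative 3. No profitable deviation — NE.
(A, Right, Back): Player A can switch to B (0 → 4). Not NE.
(B, Left, Front): Player A can switch to A (0 → 4). Not NE.
(B, Left, Back): Player A can switch to A (4 → 6). Not NE.
(B, Right, Front): Player A can switch to A (2 → 4). Not NE.
(B, Right, Back): Player A gets 4, best alternative 0; Player B gets 6, best alternative 5; Player C gets 7, best alternative 5. No profitable deviation — NE.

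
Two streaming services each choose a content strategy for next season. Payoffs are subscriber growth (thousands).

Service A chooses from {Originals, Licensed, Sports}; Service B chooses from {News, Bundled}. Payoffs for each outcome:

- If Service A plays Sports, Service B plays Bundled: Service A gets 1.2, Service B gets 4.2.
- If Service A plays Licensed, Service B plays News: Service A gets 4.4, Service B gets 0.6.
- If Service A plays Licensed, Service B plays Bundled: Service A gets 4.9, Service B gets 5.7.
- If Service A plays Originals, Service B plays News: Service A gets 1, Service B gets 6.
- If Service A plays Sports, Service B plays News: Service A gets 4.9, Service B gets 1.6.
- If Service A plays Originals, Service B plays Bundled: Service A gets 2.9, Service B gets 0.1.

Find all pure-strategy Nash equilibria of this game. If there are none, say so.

Pure NE: (Licensed, Bundled)

(Originals, News): Service A can switch to Licensed (1 → 4.4). Not NE.
(Originals, Bundled): Service A can switch to Licensed (2.9 → 4.9). Not NE.
(Licensed, News): Service A can switch to Sports (4.4 → 4.9). Not NE.
(Licensed, Bundled): Service A gets 4.9, best alternative 2.9; Service B gets 5.7, best alternative 0.6. No profitable deviation — NE.
(Sports, News): Service B can switch to Bundled (1.6 → 4.2). Not NE.
(Sports, Bundled): Service A can switch to Originals (1.2 → 2.9). Not NE.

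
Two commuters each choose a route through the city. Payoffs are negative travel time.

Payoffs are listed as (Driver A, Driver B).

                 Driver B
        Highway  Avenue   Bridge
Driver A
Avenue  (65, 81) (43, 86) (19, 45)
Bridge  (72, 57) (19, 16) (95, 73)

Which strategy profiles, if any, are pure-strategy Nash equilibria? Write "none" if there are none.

(Avenue, Avenue) and (Bridge, Bridge)

(Avenue, Highway): Driver A can switch to Bridge (65 → 72). Not NE.
(Avenue, Avenue): Driver A gets 43, best alternative 19; Driver B gets 86, best alternative 81. No profitable deviation — NE.
(Avenue, Bridge): Driver A can switch to Bridge (19 → 95). Not NE.
(Bridge, Highway): Driver B can switch to Bridge (57 → 73). Not NE.
(Bridge, Avenue): Driver A can switch to Avenue (19 → 43). Not NE.
(Bridge, Bridge): Driver A gets 95, best alternative 19; Driver B gets 73, best alternative 57. No profitable deviation — NE.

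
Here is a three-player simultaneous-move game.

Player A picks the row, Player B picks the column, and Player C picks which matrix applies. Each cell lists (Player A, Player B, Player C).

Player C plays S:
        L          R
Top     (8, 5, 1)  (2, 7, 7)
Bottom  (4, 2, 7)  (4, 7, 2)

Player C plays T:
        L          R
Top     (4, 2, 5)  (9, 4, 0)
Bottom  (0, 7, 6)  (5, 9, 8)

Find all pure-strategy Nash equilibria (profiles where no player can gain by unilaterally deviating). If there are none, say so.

none

For each strategy profile, look for a profitable unilateral deviation.
(Top, L, S): Player B can switch to R (5 → 7). Not NE.
(Top, L, T): Player B can switch to R (2 → 4). Not NE.
(Top, R, S): Player A can switch to Bottom (2 → 4). Not NE.
(Top, R, T): Player C can switch to S (0 → 7). Not NE.
(Bottom, L, S): Player A can switch to Top (4 → 8). Not NE.
(Bottom, L, T): Player A can switch to Top (0 → 4). Not NE.
(The remaining 2 profiles each have a profitable deviation by the same check.)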